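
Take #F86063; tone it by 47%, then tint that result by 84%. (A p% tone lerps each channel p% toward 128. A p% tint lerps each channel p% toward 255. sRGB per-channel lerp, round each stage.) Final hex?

#F86063 is rgb(248, 96, 99).
A 47% tone moves each channel 47% toward 128:
  R: 248 + 0.47×(128−248) = 248 − 56.4 = 191.6 → 192
  G: 96 + 15.04 = 111.04 → 111
  B: 99 + 0.47×(128−99) = 99 + 13.63 = 112.63 → 113
After the tone: rgb(192, 111, 113) = #C06F71.
Per channel, c → c + 0.84(255 − c):
  R: 192 + 0.84×(255−192) = 192 + 52.92 = 244.92 → 245
  G: 111 + 0.84×(255−111) = 111 + 120.96 = 231.96 → 232
  B: 113 + 119.28 = 232.28 → 232
rgb(245, 232, 232) = #F5E8E8.

#F5E8E8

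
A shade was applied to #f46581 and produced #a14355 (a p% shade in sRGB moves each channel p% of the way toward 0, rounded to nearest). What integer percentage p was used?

34%

#f46581 is rgb(244, 101, 129); #a14355 is rgb(161, 67, 85).
On the R channel (widest range): 161 ≈ 244 + (p/100)(0 − 244), so p ≈ 100×(161 − 244)/(0 − 244) = -8300/-244 = 34.02.
p = 34 reproduces all three channels after rounding.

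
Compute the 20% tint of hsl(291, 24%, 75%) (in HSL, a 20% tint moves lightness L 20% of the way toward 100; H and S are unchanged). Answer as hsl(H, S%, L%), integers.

hsl(291, 24%, 80%)

L moves 20% from 75 toward 100: 75 + 5 = 80 → 80.
H and S are unchanged.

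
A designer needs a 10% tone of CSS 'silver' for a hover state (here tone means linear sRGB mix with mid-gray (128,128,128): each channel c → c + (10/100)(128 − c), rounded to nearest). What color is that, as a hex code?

CSS silver is rgb(192, 192, 192).
Per channel, c → c + 0.1(128 − c):
  R: 192 + 0.1×(128−192) = 192 − 6.4 = 185.6 → 186
  G: 192 + 0.1×(128−192) = 192 − 6.4 = 185.6 → 186
  B: 192 + 0.1×(128−192) = 192 − 6.4 = 185.6 → 186
rgb(186, 186, 186) = #BABABA.

#BABABA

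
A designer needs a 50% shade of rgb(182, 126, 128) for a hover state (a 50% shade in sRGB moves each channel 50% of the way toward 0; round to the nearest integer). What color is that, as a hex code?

#5B3F40

Lerp each channel 50% toward 0:
  R: 182 + 0.5×(0−182) = 182 − 91 = 91 → 91
  G: 126 − 63 = 63 → 63
  B: 128 + 0.5×(0−128) = 128 − 64 = 64 → 64
rgb(91, 63, 64) = #5B3F40.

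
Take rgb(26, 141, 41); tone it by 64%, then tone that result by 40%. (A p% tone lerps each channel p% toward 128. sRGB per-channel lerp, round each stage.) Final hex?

#6A836D

Lerp each channel 64% toward 128:
  R: 26 + 0.64×(128−26) = 26 + 65.28 = 91.28 → 91
  G: 141 + 0.64×(128−141) = 141 − 8.32 = 132.68 → 133
  B: 41 + 55.68 = 96.68 → 97
After the tone: rgb(91, 133, 97) = #5B8561.
Lerp each channel 40% toward 128:
  R: 91 + 0.4×(128−91) = 91 + 14.8 = 105.8 → 106
  G: 133 + 0.4×(128−133) = 133 − 2 = 131 → 131
  B: 97 + 0.4×(128−97) = 97 + 12.4 = 109.4 → 109
rgb(106, 131, 109) = #6A836D.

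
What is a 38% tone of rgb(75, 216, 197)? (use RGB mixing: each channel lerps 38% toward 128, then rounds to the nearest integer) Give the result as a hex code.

A 38% tone moves each channel 38% toward 128:
  R: 75 + 0.38×(128−75) = 75 + 20.14 = 95.14 → 95
  G: 216 + 0.38×(128−216) = 216 − 33.44 = 182.56 → 183
  B: 197 − 26.22 = 170.78 → 171
rgb(95, 183, 171) = #5FB7AB.

#5FB7AB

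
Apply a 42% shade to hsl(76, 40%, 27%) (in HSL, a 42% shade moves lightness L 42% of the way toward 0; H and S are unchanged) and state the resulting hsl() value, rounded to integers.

hsl(76, 40%, 16%)

L moves 42% from 27 toward 0: 27 − 11.34 = 15.66 → 16.
H and S are unchanged.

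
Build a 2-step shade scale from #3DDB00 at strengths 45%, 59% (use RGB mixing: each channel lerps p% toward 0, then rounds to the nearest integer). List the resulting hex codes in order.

#227800, #195A00

#3DDB00 is rgb(61, 219, 0).
45%: (61 − 27.45 = 33.55→34, 219 − 98.55 = 120.45→120, 0→0) → #227800
59%: (61 − 35.99 = 25.01→25, 219 − 129.21 = 89.79→90, 0→0) → #195A00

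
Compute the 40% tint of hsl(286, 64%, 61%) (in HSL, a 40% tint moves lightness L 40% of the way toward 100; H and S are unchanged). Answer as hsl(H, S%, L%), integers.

L moves 40% from 61 toward 100: 61 + 15.6 = 76.6 → 77.
H and S are unchanged.

hsl(286, 64%, 77%)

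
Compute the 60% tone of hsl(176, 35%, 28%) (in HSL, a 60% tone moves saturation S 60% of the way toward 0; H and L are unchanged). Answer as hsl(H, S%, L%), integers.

hsl(176, 14%, 28%)

S moves 60% from 35 toward 0: 35 − 21 = 14 → 14.
H and L are unchanged.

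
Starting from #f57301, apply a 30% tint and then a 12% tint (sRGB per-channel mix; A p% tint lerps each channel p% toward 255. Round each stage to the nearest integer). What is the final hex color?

#f9a962

#f57301 is rgb(245, 115, 1).
Lerp each channel 30% toward 255:
  R: 245 + 3 = 248 → 248
  G: 115 + 42 = 157 → 157
  B: 1 + 0.3×(255−1) = 1 + 76.2 = 77.2 → 77
After the tint: rgb(248, 157, 77) = #f89d4d.
A 12% tint moves each channel 12% toward 255:
  R: 248 + 0.12×(255−248) = 248 + 0.84 = 248.84 → 249
  G: 157 + 0.12×(255−157) = 157 + 11.76 = 168.76 → 169
  B: 77 + 21.36 = 98.36 → 98
rgb(249, 169, 98) = #f9a962.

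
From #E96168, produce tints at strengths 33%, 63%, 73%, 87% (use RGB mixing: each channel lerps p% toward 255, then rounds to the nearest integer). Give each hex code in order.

#F0959A, #F7C5C7, #F9D4D6, #FCEAEB

#E96168 is rgb(233, 97, 104).
33%: (233 + 7.26 = 240.26→240, 97 + 52.14 = 149.14→149, 104 + 49.83 = 153.83→154) → #F0959A
63%: (233 + 13.86 = 246.86→247, 97 + 99.54 = 196.54→197, 104 + 95.13 = 199.13→199) → #F7C5C7
73%: (233 + 16.06 = 249.06→249, 97 + 115.34 = 212.34→212, 104 + 110.23 = 214.23→214) → #F9D4D6
87%: (233 + 19.14 = 252.14→252, 97 + 137.46 = 234.46→234, 104 + 131.37 = 235.37→235) → #FCEAEB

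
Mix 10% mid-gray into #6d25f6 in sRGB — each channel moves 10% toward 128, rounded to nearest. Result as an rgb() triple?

rgb(111, 46, 234)

#6d25f6 is rgb(109, 37, 246).
A 10% tone moves each channel 10% toward 128:
  R: 109 + 0.1×(128−109) = 109 + 1.9 = 110.9 → 111
  G: 37 + 0.1×(128−37) = 37 + 9.1 = 46.1 → 46
  B: 246 + 0.1×(128−246) = 246 − 11.8 = 234.2 → 234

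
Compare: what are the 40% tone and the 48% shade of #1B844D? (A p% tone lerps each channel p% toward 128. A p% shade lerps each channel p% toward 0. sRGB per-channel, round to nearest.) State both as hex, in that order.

#438261, #0E4528

#1B844D is rgb(27, 132, 77).
40% tone:
  R: 27 + 0.4×(128−27) = 27 + 40.4 = 67.4 → 67
  G: 132 − 1.6 = 130.4 → 130
  B: 77 + 0.4×(128−77) = 77 + 20.4 = 97.4 → 97
  → #438261
48% shade:
  R: 27 + 0.48×(0−27) = 27 − 12.96 = 14.04 → 14
  G: 132 + 0.48×(0−132) = 132 − 63.36 = 68.64 → 69
  B: 77 − 36.96 = 40.04 → 40
  → #0E4528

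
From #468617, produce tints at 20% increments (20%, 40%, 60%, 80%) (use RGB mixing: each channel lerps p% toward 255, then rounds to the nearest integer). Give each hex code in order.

#468617 is rgb(70, 134, 23).
20%: (70 + 37 = 107→107, 134 + 24.2 = 158.2→158, 23 + 46.4 = 69.4→69) → #6b9e45
40%: (70 + 74 = 144→144, 134 + 48.4 = 182.4→182, 23 + 92.8 = 115.8→116) → #90b674
60%: (70 + 111 = 181→181, 134 + 72.6 = 206.6→207, 23 + 139.2 = 162.2→162) → #b5cfa2
80%: (70 + 148 = 218→218, 134 + 96.8 = 230.8→231, 23 + 185.6 = 208.6→209) → #dae7d1

#6b9e45, #90b674, #b5cfa2, #dae7d1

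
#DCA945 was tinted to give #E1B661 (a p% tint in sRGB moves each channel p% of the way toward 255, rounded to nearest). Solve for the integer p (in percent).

15%

#DCA945 is rgb(220, 169, 69); #E1B661 is rgb(225, 182, 97).
On the B channel (widest range): 97 ≈ 69 + (p/100)(255 − 69), so p ≈ 100×(97 − 69)/(255 − 69) = 2800/186 = 15.05.
p = 15 reproduces all three channels after rounding.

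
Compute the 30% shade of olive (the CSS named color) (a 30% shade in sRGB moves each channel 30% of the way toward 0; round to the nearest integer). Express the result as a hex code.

CSS olive is rgb(128, 128, 0).
Per channel, c → c + 0.3(0 − c):
  R: 128 + 0.3×(0−128) = 128 − 38.4 = 89.6 → 90
  G: 128 − 38.4 = 89.6 → 90
  B: 0 + 0.3×(0−0) = 0 + 0 = 0 → 0
rgb(90, 90, 0) = #5a5a00.

#5a5a00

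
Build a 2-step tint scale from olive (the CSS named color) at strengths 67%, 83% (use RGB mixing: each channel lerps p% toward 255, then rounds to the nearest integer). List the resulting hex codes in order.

CSS olive is rgb(128, 128, 0).
67%: (128 + 85.09 = 213.09→213, 128 + 85.09 = 213.09→213, 0 + 170.85 = 170.85→171) → #d5d5ab
83%: (128 + 105.41 = 233.41→233, 128 + 105.41 = 233.41→233, 0 + 211.65 = 211.65→212) → #e9e9d4

#d5d5ab, #e9e9d4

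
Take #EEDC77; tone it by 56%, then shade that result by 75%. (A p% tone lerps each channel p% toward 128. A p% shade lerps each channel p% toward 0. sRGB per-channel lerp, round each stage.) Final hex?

#2C2A1F

#EEDC77 is rgb(238, 220, 119).
Per channel, c → c + 0.56(128 − c):
  R: 238 + 0.56×(128−238) = 238 − 61.6 = 176.4 → 176
  G: 220 − 51.52 = 168.48 → 168
  B: 119 + 5.04 = 124.04 → 124
After the tone: rgb(176, 168, 124) = #B0A87C.
Per channel, c → c + 0.75(0 − c):
  R: 176 + 0.75×(0−176) = 176 − 132 = 44 → 44
  G: 168 − 126 = 42 → 42
  B: 124 − 93 = 31 → 31
rgb(44, 42, 31) = #2C2A1F.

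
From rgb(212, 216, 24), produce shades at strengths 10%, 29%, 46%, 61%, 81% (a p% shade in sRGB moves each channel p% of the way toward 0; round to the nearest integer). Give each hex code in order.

#BFC216, #979911, #72750D, #535409, #282905

10%: (212 − 21.2 = 190.8→191, 216 − 21.6 = 194.4→194, 24 − 2.4 = 21.6→22) → #BFC216
29%: (212 − 61.48 = 150.52→151, 216 − 62.64 = 153.36→153, 24 − 6.96 = 17.04→17) → #979911
46%: (212 − 97.52 = 114.48→114, 216 − 99.36 = 116.64→117, 24 − 11.04 = 12.96→13) → #72750D
61%: (212 − 129.32 = 82.68→83, 216 − 131.76 = 84.24→84, 24 − 14.64 = 9.36→9) → #535409
81%: (212 − 171.72 = 40.28→40, 216 − 174.96 = 41.04→41, 24 − 19.44 = 4.56→5) → #282905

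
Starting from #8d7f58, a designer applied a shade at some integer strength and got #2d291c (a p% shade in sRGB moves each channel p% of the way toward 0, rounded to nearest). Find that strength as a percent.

68%

#8d7f58 is rgb(141, 127, 88); #2d291c is rgb(45, 41, 28).
On the R channel (widest range): 45 ≈ 141 + (p/100)(0 − 141), so p ≈ 100×(45 − 141)/(0 − 141) = -9600/-141 = 68.09.
p = 68 reproduces all three channels after rounding.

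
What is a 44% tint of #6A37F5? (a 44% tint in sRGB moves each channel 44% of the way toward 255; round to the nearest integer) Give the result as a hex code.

#AC8FF9

#6A37F5 is rgb(106, 55, 245).
A 44% tint moves each channel 44% toward 255:
  R: 106 + 65.56 = 171.56 → 172
  G: 55 + 0.44×(255−55) = 55 + 88 = 143 → 143
  B: 245 + 0.44×(255−245) = 245 + 4.4 = 249.4 → 249
rgb(172, 143, 249) = #AC8FF9.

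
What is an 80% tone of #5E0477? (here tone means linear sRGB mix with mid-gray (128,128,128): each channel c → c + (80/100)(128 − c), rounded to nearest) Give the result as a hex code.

#79677E

#5E0477 is rgb(94, 4, 119).
Lerp each channel 80% toward 128:
  R: 94 + 0.8×(128−94) = 94 + 27.2 = 121.2 → 121
  G: 4 + 0.8×(128−4) = 4 + 99.2 = 103.2 → 103
  B: 119 + 7.2 = 126.2 → 126
rgb(121, 103, 126) = #79677E.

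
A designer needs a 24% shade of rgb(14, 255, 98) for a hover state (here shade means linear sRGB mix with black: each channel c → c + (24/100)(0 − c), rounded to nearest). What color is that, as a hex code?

#0bc24a

Per channel, c → c + 0.24(0 − c):
  R: 14 + 0.24×(0−14) = 14 − 3.36 = 10.64 → 11
  G: 255 + 0.24×(0−255) = 255 − 61.2 = 193.8 → 194
  B: 98 + 0.24×(0−98) = 98 − 23.52 = 74.48 → 74
rgb(11, 194, 74) = #0bc24a.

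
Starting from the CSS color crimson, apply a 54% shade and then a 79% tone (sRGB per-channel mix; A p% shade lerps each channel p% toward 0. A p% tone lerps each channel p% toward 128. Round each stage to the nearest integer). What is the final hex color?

#7A676B

CSS crimson is rgb(220, 20, 60).
Per channel, c → c + 0.54(0 − c):
  R: 220 + 0.54×(0−220) = 220 − 118.8 = 101.2 → 101
  G: 20 + 0.54×(0−20) = 20 − 10.8 = 9.2 → 9
  B: 60 + 0.54×(0−60) = 60 − 32.4 = 27.6 → 28
After the shade: rgb(101, 9, 28) = #65091C.
A 79% tone moves each channel 79% toward 128:
  R: 101 + 0.79×(128−101) = 101 + 21.33 = 122.33 → 122
  G: 9 + 94.01 = 103.01 → 103
  B: 28 + 79 = 107 → 107
rgb(122, 103, 107) = #7A676B.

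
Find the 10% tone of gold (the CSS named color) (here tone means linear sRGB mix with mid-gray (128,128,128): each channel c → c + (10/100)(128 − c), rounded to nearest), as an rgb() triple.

CSS gold is rgb(255, 215, 0).
Lerp each channel 10% toward 128:
  R: 255 − 12.7 = 242.3 → 242
  G: 215 + 0.1×(128−215) = 215 − 8.7 = 206.3 → 206
  B: 0 + 0.1×(128−0) = 0 + 12.8 = 12.8 → 13

rgb(242, 206, 13)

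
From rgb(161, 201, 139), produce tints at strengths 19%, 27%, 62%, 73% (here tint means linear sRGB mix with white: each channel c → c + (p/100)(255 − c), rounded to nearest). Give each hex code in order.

#B3D3A1, #BAD8AA, #DBEAD3, #E6F0E0

19%: (161 + 17.86 = 178.86→179, 201 + 10.26 = 211.26→211, 139 + 22.04 = 161.04→161) → #B3D3A1
27%: (161 + 25.38 = 186.38→186, 201 + 14.58 = 215.58→216, 139 + 31.32 = 170.32→170) → #BAD8AA
62%: (161 + 58.28 = 219.28→219, 201 + 33.48 = 234.48→234, 139 + 71.92 = 210.92→211) → #DBEAD3
73%: (161 + 68.62 = 229.62→230, 201 + 39.42 = 240.42→240, 139 + 84.68 = 223.68→224) → #E6F0E0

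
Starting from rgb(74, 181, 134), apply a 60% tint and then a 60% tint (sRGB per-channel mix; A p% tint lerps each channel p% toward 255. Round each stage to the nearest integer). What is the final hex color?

#e2f3ec

A 60% tint moves each channel 60% toward 255:
  R: 74 + 0.6×(255−74) = 74 + 108.6 = 182.6 → 183
  G: 181 + 44.4 = 225.4 → 225
  B: 134 + 0.6×(255−134) = 134 + 72.6 = 206.6 → 207
After the tint: rgb(183, 225, 207) = #b7e1cf.
A 60% tint moves each channel 60% toward 255:
  R: 183 + 0.6×(255−183) = 183 + 43.2 = 226.2 → 226
  G: 225 + 0.6×(255−225) = 225 + 18 = 243 → 243
  B: 207 + 0.6×(255−207) = 207 + 28.8 = 235.8 → 236
rgb(226, 243, 236) = #e2f3ec.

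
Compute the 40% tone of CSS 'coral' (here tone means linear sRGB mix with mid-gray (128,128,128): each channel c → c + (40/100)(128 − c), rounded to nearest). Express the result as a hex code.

#CC7F63

CSS coral is rgb(255, 127, 80).
Lerp each channel 40% toward 128:
  R: 255 + 0.4×(128−255) = 255 − 50.8 = 204.2 → 204
  G: 127 + 0.4×(128−127) = 127 + 0.4 = 127.4 → 127
  B: 80 + 0.4×(128−80) = 80 + 19.2 = 99.2 → 99
rgb(204, 127, 99) = #CC7F63.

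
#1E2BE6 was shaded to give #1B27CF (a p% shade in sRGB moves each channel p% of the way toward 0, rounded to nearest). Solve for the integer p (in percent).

10%

#1E2BE6 is rgb(30, 43, 230); #1B27CF is rgb(27, 39, 207).
On the B channel (widest range): 207 ≈ 230 + (p/100)(0 − 230), so p ≈ 100×(207 − 230)/(0 − 230) = -2300/-230 = 10.00.
p = 10 reproduces all three channels after rounding.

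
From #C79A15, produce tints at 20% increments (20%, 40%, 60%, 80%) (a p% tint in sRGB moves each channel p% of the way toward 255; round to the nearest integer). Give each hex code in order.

#C79A15 is rgb(199, 154, 21).
20%: (199 + 11.2 = 210.2→210, 154 + 20.2 = 174.2→174, 21 + 46.8 = 67.8→68) → #D2AE44
40%: (199 + 22.4 = 221.4→221, 154 + 40.4 = 194.4→194, 21 + 93.6 = 114.6→115) → #DDC273
60%: (199 + 33.6 = 232.6→233, 154 + 60.6 = 214.6→215, 21 + 140.4 = 161.4→161) → #E9D7A1
80%: (199 + 44.8 = 243.8→244, 154 + 80.8 = 234.8→235, 21 + 187.2 = 208.2→208) → #F4EBD0

#D2AE44, #DDC273, #E9D7A1, #F4EBD0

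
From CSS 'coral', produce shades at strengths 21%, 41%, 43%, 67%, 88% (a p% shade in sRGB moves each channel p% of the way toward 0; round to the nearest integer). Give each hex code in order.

#c9643f, #964b2f, #91482e, #542a1a, #1f0f0a

CSS coral is rgb(255, 127, 80).
21%: (255 − 53.55 = 201.45→201, 127 − 26.67 = 100.33→100, 80 − 16.8 = 63.2→63) → #c9643f
41%: (255 − 104.55 = 150.45→150, 127 − 52.07 = 74.93→75, 80 − 32.8 = 47.2→47) → #964b2f
43%: (255 − 109.65 = 145.35→145, 127 − 54.61 = 72.39→72, 80 − 34.4 = 45.6→46) → #91482e
67%: (255 − 170.85 = 84.15→84, 127 − 85.09 = 41.91→42, 80 − 53.6 = 26.4→26) → #542a1a
88%: (255 − 224.4 = 30.6→31, 127 − 111.76 = 15.24→15, 80 − 70.4 = 9.6→10) → #1f0f0a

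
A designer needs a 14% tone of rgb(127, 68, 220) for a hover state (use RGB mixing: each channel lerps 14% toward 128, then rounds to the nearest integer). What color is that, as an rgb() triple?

Per channel, c → c + 0.14(128 − c):
  R: 127 + 0.14×(128−127) = 127 + 0.14 = 127.14 → 127
  G: 68 + 0.14×(128−68) = 68 + 8.4 = 76.4 → 76
  B: 220 + 0.14×(128−220) = 220 − 12.88 = 207.12 → 207

rgb(127, 76, 207)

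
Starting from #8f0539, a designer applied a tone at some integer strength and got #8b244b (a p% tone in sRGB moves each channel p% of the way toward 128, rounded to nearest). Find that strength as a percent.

#8f0539 is rgb(143, 5, 57); #8b244b is rgb(139, 36, 75).
On the G channel (widest range): 36 ≈ 5 + (p/100)(128 − 5), so p ≈ 100×(36 − 5)/(128 − 5) = 3100/123 = 25.20.
p = 25 reproduces all three channels after rounding.

25%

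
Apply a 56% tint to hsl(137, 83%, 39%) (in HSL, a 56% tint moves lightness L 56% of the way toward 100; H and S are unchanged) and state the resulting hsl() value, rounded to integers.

hsl(137, 83%, 73%)

L moves 56% from 39 toward 100: 39 + 34.16 = 73.16 → 73.
H and S are unchanged.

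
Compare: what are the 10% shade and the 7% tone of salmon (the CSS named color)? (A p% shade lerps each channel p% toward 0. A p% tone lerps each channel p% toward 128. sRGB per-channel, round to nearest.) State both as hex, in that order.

#E17367, #F18073

CSS salmon is rgb(250, 128, 114).
10% shade:
  R: 250 + 0.1×(0−250) = 250 − 25 = 225 → 225
  G: 128 − 12.8 = 115.2 → 115
  B: 114 + 0.1×(0−114) = 114 − 11.4 = 102.6 → 103
  → #E17367
7% tone:
  R: 250 − 8.54 = 241.46 → 241
  G: 128 + 0.07×(128−128) = 128 + 0 = 128 → 128
  B: 114 + 0.07×(128−114) = 114 + 0.98 = 114.98 → 115
  → #F18073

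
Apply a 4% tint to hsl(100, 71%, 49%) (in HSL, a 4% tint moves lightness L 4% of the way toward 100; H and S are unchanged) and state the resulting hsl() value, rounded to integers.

hsl(100, 71%, 51%)

L moves 4% from 49 toward 100: 49 + 2.04 = 51.04 → 51.
H and S are unchanged.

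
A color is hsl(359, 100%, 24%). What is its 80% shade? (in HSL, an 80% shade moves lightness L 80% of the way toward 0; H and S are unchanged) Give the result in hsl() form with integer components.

L moves 80% from 24 toward 0: 24 − 19.2 = 4.8 → 5.
H and S are unchanged.

hsl(359, 100%, 5%)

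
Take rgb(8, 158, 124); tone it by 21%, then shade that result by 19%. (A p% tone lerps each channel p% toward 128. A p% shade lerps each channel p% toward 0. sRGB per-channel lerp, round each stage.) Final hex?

#1b7b65

A 21% tone moves each channel 21% toward 128:
  R: 8 + 25.2 = 33.2 → 33
  G: 158 + 0.21×(128−158) = 158 − 6.3 = 151.7 → 152
  B: 124 + 0.21×(128−124) = 124 + 0.84 = 124.84 → 125
After the tone: rgb(33, 152, 125) = #21987d.
Per channel, c → c + 0.19(0 − c):
  R: 33 + 0.19×(0−33) = 33 − 6.27 = 26.73 → 27
  G: 152 + 0.19×(0−152) = 152 − 28.88 = 123.12 → 123
  B: 125 + 0.19×(0−125) = 125 − 23.75 = 101.25 → 101
rgb(27, 123, 101) = #1b7b65.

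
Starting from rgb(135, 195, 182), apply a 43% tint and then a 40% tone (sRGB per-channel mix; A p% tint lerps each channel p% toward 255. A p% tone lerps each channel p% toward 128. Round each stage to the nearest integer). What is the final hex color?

#A3B8B3

Lerp each channel 43% toward 255:
  R: 135 + 51.6 = 186.6 → 187
  G: 195 + 0.43×(255−195) = 195 + 25.8 = 220.8 → 221
  B: 182 + 0.43×(255−182) = 182 + 31.39 = 213.39 → 213
After the tint: rgb(187, 221, 213) = #BBDDD5.
Per channel, c → c + 0.4(128 − c):
  R: 187 + 0.4×(128−187) = 187 − 23.6 = 163.4 → 163
  G: 221 − 37.2 = 183.8 → 184
  B: 213 − 34 = 179 → 179
rgb(163, 184, 179) = #A3B8B3.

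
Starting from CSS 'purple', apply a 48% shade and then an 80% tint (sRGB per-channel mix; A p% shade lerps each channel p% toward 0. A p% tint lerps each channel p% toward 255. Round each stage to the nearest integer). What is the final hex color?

CSS purple is rgb(128, 0, 128).
Per channel, c → c + 0.48(0 − c):
  R: 128 − 61.44 = 66.56 → 67
  G: 0 + 0 = 0 → 0
  B: 128 − 61.44 = 66.56 → 67
After the shade: rgb(67, 0, 67) = #430043.
Lerp each channel 80% toward 255:
  R: 67 + 0.8×(255−67) = 67 + 150.4 = 217.4 → 217
  G: 0 + 204 = 204 → 204
  B: 67 + 150.4 = 217.4 → 217
rgb(217, 204, 217) = #D9CCD9.

#D9CCD9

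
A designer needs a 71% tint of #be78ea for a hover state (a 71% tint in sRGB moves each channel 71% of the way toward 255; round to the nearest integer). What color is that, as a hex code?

#ecd8f9

#be78ea is rgb(190, 120, 234).
Per channel, c → c + 0.71(255 − c):
  R: 190 + 46.15 = 236.15 → 236
  G: 120 + 95.85 = 215.85 → 216
  B: 234 + 0.71×(255−234) = 234 + 14.91 = 248.91 → 249
rgb(236, 216, 249) = #ecd8f9.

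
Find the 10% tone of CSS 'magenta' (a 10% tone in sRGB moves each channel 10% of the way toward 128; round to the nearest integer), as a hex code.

#F20DF2

CSS magenta is rgb(255, 0, 255).
Per channel, c → c + 0.1(128 − c):
  R: 255 + 0.1×(128−255) = 255 − 12.7 = 242.3 → 242
  G: 0 + 0.1×(128−0) = 0 + 12.8 = 12.8 → 13
  B: 255 + 0.1×(128−255) = 255 − 12.7 = 242.3 → 242
rgb(242, 13, 242) = #F20DF2.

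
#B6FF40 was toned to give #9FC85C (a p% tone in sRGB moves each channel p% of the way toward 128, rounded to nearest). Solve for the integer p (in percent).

#B6FF40 is rgb(182, 255, 64); #9FC85C is rgb(159, 200, 92).
On the G channel (widest range): 200 ≈ 255 + (p/100)(128 − 255), so p ≈ 100×(200 − 255)/(128 − 255) = -5500/-127 = 43.31.
p = 43 reproduces all three channels after rounding.

43%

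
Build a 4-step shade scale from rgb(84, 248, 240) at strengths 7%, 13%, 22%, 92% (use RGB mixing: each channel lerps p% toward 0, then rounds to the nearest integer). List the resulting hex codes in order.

7%: (84 − 5.88 = 78.12→78, 248 − 17.36 = 230.64→231, 240 − 16.8 = 223.2→223) → #4EE7DF
13%: (84 − 10.92 = 73.08→73, 248 − 32.24 = 215.76→216, 240 − 31.2 = 208.8→209) → #49D8D1
22%: (84 − 18.48 = 65.52→66, 248 − 54.56 = 193.44→193, 240 − 52.8 = 187.2→187) → #42C1BB
92%: (84 − 77.28 = 6.72→7, 248 − 228.16 = 19.84→20, 240 − 220.8 = 19.2→19) → #071413

#4EE7DF, #49D8D1, #42C1BB, #071413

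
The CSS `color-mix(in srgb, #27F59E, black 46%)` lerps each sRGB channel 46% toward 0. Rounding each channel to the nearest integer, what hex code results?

#27F59E is rgb(39, 245, 158).
A 46% shade moves each channel 46% toward 0:
  R: 39 − 17.94 = 21.06 → 21
  G: 245 + 0.46×(0−245) = 245 − 112.7 = 132.3 → 132
  B: 158 − 72.68 = 85.32 → 85
rgb(21, 132, 85) = #158455.

#158455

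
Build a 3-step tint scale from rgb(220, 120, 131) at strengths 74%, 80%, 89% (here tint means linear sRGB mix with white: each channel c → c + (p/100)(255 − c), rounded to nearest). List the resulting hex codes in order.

74%: (220 + 25.9 = 245.9→246, 120 + 99.9 = 219.9→220, 131 + 91.76 = 222.76→223) → #f6dcdf
80%: (220 + 28 = 248→248, 120 + 108 = 228→228, 131 + 99.2 = 230.2→230) → #f8e4e6
89%: (220 + 31.15 = 251.15→251, 120 + 120.15 = 240.15→240, 131 + 110.36 = 241.36→241) → #fbf0f1

#f6dcdf, #f8e4e6, #fbf0f1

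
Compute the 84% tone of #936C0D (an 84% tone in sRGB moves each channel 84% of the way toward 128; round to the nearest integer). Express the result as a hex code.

#837D6E

#936C0D is rgb(147, 108, 13).
Per channel, c → c + 0.84(128 − c):
  R: 147 − 15.96 = 131.04 → 131
  G: 108 + 16.8 = 124.8 → 125
  B: 13 + 96.6 = 109.6 → 110
rgb(131, 125, 110) = #837D6E.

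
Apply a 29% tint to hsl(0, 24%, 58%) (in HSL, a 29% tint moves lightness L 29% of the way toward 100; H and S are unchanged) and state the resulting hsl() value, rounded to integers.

L moves 29% from 58 toward 100: 58 + 12.18 = 70.18 → 70.
H and S are unchanged.

hsl(0, 24%, 70%)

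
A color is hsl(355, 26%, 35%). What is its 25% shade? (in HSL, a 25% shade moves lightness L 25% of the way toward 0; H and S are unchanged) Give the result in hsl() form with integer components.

hsl(355, 26%, 26%)

L moves 25% from 35 toward 0: 35 − 8.75 = 26.25 → 26.
H and S are unchanged.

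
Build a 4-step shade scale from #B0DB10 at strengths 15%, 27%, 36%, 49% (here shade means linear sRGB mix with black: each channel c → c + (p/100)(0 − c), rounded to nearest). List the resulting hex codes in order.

#96BA0E, #80A00C, #718C0A, #5A7008

#B0DB10 is rgb(176, 219, 16).
15%: (176 − 26.4 = 149.6→150, 219 − 32.85 = 186.15→186, 16 − 2.4 = 13.6→14) → #96BA0E
27%: (176 − 47.52 = 128.48→128, 219 − 59.13 = 159.87→160, 16 − 4.32 = 11.68→12) → #80A00C
36%: (176 − 63.36 = 112.64→113, 219 − 78.84 = 140.16→140, 16 − 5.76 = 10.24→10) → #718C0A
49%: (176 − 86.24 = 89.76→90, 219 − 107.31 = 111.69→112, 16 − 7.84 = 8.16→8) → #5A7008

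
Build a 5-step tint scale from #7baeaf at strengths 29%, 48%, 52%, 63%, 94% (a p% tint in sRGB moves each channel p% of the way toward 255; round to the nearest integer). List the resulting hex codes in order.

#7baeaf is rgb(123, 174, 175).
29%: (123 + 38.28 = 161.28→161, 174 + 23.49 = 197.49→197, 175 + 23.2 = 198.2→198) → #a1c5c6
48%: (123 + 63.36 = 186.36→186, 174 + 38.88 = 212.88→213, 175 + 38.4 = 213.4→213) → #bad5d5
52%: (123 + 68.64 = 191.64→192, 174 + 42.12 = 216.12→216, 175 + 41.6 = 216.6→217) → #c0d8d9
63%: (123 + 83.16 = 206.16→206, 174 + 51.03 = 225.03→225, 175 + 50.4 = 225.4→225) → #cee1e1
94%: (123 + 124.08 = 247.08→247, 174 + 76.14 = 250.14→250, 175 + 75.2 = 250.2→250) → #f7fafa

#a1c5c6, #bad5d5, #c0d8d9, #cee1e1, #f7fafa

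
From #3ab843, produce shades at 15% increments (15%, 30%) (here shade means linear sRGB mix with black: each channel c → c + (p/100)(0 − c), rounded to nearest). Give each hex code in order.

#319c39, #29812f

#3ab843 is rgb(58, 184, 67).
15%: (58 − 8.7 = 49.3→49, 184 − 27.6 = 156.4→156, 67 − 10.05 = 56.95→57) → #319c39
30%: (58 − 17.4 = 40.6→41, 184 − 55.2 = 128.8→129, 67 − 20.1 = 46.9→47) → #29812f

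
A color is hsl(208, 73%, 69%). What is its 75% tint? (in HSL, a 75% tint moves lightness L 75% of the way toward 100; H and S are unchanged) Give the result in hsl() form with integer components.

L moves 75% from 69 toward 100: 69 + 23.25 = 92.25 → 92.
H and S are unchanged.

hsl(208, 73%, 92%)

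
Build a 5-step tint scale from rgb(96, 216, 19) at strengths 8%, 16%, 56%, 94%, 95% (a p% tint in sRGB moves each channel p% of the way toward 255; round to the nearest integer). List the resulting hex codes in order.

8%: (96 + 12.72 = 108.72→109, 216 + 3.12 = 219.12→219, 19 + 18.88 = 37.88→38) → #6DDB26
16%: (96 + 25.44 = 121.44→121, 216 + 6.24 = 222.24→222, 19 + 37.76 = 56.76→57) → #79DE39
56%: (96 + 89.04 = 185.04→185, 216 + 21.84 = 237.84→238, 19 + 132.16 = 151.16→151) → #B9EE97
94%: (96 + 149.46 = 245.46→245, 216 + 36.66 = 252.66→253, 19 + 221.84 = 240.84→241) → #F5FDF1
95%: (96 + 151.05 = 247.05→247, 216 + 37.05 = 253.05→253, 19 + 224.2 = 243.2→243) → #F7FDF3

#6DDB26, #79DE39, #B9EE97, #F5FDF1, #F7FDF3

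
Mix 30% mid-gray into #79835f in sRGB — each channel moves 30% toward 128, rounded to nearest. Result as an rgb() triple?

#79835f is rgb(121, 131, 95).
Lerp each channel 30% toward 128:
  R: 121 + 2.1 = 123.1 → 123
  G: 131 − 0.9 = 130.1 → 130
  B: 95 + 0.3×(128−95) = 95 + 9.9 = 104.9 → 105

rgb(123, 130, 105)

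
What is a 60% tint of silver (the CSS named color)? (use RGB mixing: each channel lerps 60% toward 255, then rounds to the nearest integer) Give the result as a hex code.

#E6E6E6

CSS silver is rgb(192, 192, 192).
A 60% tint moves each channel 60% toward 255:
  R: 192 + 0.6×(255−192) = 192 + 37.8 = 229.8 → 230
  G: 192 + 0.6×(255−192) = 192 + 37.8 = 229.8 → 230
  B: 192 + 0.6×(255−192) = 192 + 37.8 = 229.8 → 230
rgb(230, 230, 230) = #E6E6E6.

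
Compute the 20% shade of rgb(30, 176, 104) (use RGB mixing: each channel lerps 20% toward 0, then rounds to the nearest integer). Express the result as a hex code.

#188d53

Per channel, c → c + 0.2(0 − c):
  R: 30 + 0.2×(0−30) = 30 − 6 = 24 → 24
  G: 176 − 35.2 = 140.8 → 141
  B: 104 + 0.2×(0−104) = 104 − 20.8 = 83.2 → 83
rgb(24, 141, 83) = #188d53.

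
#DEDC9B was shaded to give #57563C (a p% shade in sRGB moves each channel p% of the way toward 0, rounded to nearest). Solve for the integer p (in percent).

61%

#DEDC9B is rgb(222, 220, 155); #57563C is rgb(87, 86, 60).
On the R channel (widest range): 87 ≈ 222 + (p/100)(0 − 222), so p ≈ 100×(87 − 222)/(0 − 222) = -13500/-222 = 60.81.
p = 61 reproduces all three channels after rounding.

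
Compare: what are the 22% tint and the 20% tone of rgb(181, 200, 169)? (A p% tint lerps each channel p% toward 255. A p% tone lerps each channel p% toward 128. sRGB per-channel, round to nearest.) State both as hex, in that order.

#c5d4bc, #aabaa1

22% tint:
  R: 181 + 16.28 = 197.28 → 197
  G: 200 + 0.22×(255−200) = 200 + 12.1 = 212.1 → 212
  B: 169 + 0.22×(255−169) = 169 + 18.92 = 187.92 → 188
  → #c5d4bc
20% tone:
  R: 181 + 0.2×(128−181) = 181 − 10.6 = 170.4 → 170
  G: 200 + 0.2×(128−200) = 200 − 14.4 = 185.6 → 186
  B: 169 + 0.2×(128−169) = 169 − 8.2 = 160.8 → 161
  → #aabaa1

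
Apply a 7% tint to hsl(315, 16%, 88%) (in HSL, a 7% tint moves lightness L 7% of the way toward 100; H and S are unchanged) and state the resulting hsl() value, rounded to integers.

hsl(315, 16%, 89%)

L moves 7% from 88 toward 100: 88 + 0.84 = 88.84 → 89.
H and S are unchanged.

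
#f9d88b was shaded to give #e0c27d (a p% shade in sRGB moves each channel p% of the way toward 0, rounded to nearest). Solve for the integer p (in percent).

10%

#f9d88b is rgb(249, 216, 139); #e0c27d is rgb(224, 194, 125).
On the R channel (widest range): 224 ≈ 249 + (p/100)(0 − 249), so p ≈ 100×(224 − 249)/(0 − 249) = -2500/-249 = 10.04.
p = 10 reproduces all three channels after rounding.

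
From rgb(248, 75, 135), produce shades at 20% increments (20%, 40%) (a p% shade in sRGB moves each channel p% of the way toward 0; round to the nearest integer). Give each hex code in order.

#C63C6C, #952D51

20%: (248 − 49.6 = 198.4→198, 75 − 15 = 60→60, 135 − 27 = 108→108) → #C63C6C
40%: (248 − 99.2 = 148.8→149, 75 − 30 = 45→45, 135 − 54 = 81→81) → #952D51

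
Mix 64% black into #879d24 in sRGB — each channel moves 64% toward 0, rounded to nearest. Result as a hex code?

#31390d

#879d24 is rgb(135, 157, 36).
Lerp each channel 64% toward 0:
  R: 135 + 0.64×(0−135) = 135 − 86.4 = 48.6 → 49
  G: 157 − 100.48 = 56.52 → 57
  B: 36 − 23.04 = 12.96 → 13
rgb(49, 57, 13) = #31390d.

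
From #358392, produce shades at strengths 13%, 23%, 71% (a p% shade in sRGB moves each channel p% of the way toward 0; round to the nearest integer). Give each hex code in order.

#2e727f, #296570, #0f262a

#358392 is rgb(53, 131, 146).
13%: (53 − 6.89 = 46.11→46, 131 − 17.03 = 113.97→114, 146 − 18.98 = 127.02→127) → #2e727f
23%: (53 − 12.19 = 40.81→41, 131 − 30.13 = 100.87→101, 146 − 33.58 = 112.42→112) → #296570
71%: (53 − 37.63 = 15.37→15, 131 − 93.01 = 37.99→38, 146 − 103.66 = 42.34→42) → #0f262a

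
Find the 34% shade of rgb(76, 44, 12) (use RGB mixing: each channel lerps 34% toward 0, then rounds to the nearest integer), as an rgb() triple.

rgb(50, 29, 8)

A 34% shade moves each channel 34% toward 0:
  R: 76 − 25.84 = 50.16 → 50
  G: 44 + 0.34×(0−44) = 44 − 14.96 = 29.04 → 29
  B: 12 − 4.08 = 7.92 → 8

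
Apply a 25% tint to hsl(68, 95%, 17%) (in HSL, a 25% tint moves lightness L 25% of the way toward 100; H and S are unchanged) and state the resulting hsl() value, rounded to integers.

L moves 25% from 17 toward 100: 17 + 20.75 = 37.75 → 38.
H and S are unchanged.

hsl(68, 95%, 38%)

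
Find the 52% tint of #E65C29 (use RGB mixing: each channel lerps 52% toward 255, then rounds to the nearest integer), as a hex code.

#F3B198

#E65C29 is rgb(230, 92, 41).
A 52% tint moves each channel 52% toward 255:
  R: 230 + 13 = 243 → 243
  G: 92 + 84.76 = 176.76 → 177
  B: 41 + 111.28 = 152.28 → 152
rgb(243, 177, 152) = #F3B198.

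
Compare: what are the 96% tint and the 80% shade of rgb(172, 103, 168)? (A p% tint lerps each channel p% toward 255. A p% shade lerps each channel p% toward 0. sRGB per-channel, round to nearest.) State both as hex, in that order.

#FCF9FC, #221522

96% tint:
  R: 172 + 79.68 = 251.68 → 252
  G: 103 + 145.92 = 248.92 → 249
  B: 168 + 83.52 = 251.52 → 252
  → #FCF9FC
80% shade:
  R: 172 + 0.8×(0−172) = 172 − 137.6 = 34.4 → 34
  G: 103 − 82.4 = 20.6 → 21
  B: 168 + 0.8×(0−168) = 168 − 134.4 = 33.6 → 34
  → #221522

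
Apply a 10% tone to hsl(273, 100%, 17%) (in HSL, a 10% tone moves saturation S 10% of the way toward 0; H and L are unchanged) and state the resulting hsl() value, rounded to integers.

hsl(273, 90%, 17%)

S moves 10% from 100 toward 0: 100 − 10 = 90 → 90.
H and L are unchanged.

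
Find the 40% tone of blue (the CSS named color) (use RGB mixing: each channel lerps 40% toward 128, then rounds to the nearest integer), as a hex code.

CSS blue is rgb(0, 0, 255).
A 40% tone moves each channel 40% toward 128:
  R: 0 + 0.4×(128−0) = 0 + 51.2 = 51.2 → 51
  G: 0 + 51.2 = 51.2 → 51
  B: 255 + 0.4×(128−255) = 255 − 50.8 = 204.2 → 204
rgb(51, 51, 204) = #3333cc.

#3333cc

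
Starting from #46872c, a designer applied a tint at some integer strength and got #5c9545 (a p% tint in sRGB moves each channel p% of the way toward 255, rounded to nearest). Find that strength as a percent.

12%

#46872c is rgb(70, 135, 44); #5c9545 is rgb(92, 149, 69).
On the B channel (widest range): 69 ≈ 44 + (p/100)(255 − 44), so p ≈ 100×(69 − 44)/(255 − 44) = 2500/211 = 11.85.
p = 12 reproduces all three channels after rounding.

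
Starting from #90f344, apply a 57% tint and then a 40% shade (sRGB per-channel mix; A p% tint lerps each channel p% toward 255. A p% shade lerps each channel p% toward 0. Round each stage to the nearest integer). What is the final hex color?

#7c9669

#90f344 is rgb(144, 243, 68).
Per channel, c → c + 0.57(255 − c):
  R: 144 + 0.57×(255−144) = 144 + 63.27 = 207.27 → 207
  G: 243 + 6.84 = 249.84 → 250
  B: 68 + 106.59 = 174.59 → 175
After the tint: rgb(207, 250, 175) = #cffaaf.
Lerp each channel 40% toward 0:
  R: 207 + 0.4×(0−207) = 207 − 82.8 = 124.2 → 124
  G: 250 − 100 = 150 → 150
  B: 175 + 0.4×(0−175) = 175 − 70 = 105 → 105
rgb(124, 150, 105) = #7c9669.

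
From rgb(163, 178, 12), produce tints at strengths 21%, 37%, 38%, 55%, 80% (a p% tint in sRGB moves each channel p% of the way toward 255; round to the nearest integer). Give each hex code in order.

21%: (163 + 19.32 = 182.32→182, 178 + 16.17 = 194.17→194, 12 + 51.03 = 63.03→63) → #B6C23F
37%: (163 + 34.04 = 197.04→197, 178 + 28.49 = 206.49→206, 12 + 89.91 = 101.91→102) → #C5CE66
38%: (163 + 34.96 = 197.96→198, 178 + 29.26 = 207.26→207, 12 + 92.34 = 104.34→104) → #C6CF68
55%: (163 + 50.6 = 213.6→214, 178 + 42.35 = 220.35→220, 12 + 133.65 = 145.65→146) → #D6DC92
80%: (163 + 73.6 = 236.6→237, 178 + 61.6 = 239.6→240, 12 + 194.4 = 206.4→206) → #EDF0CE

#B6C23F, #C5CE66, #C6CF68, #D6DC92, #EDF0CE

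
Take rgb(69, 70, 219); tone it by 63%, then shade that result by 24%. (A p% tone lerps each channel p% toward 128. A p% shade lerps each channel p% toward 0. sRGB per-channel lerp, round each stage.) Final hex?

#51517b

Lerp each channel 63% toward 128:
  R: 69 + 0.63×(128−69) = 69 + 37.17 = 106.17 → 106
  G: 70 + 0.63×(128−70) = 70 + 36.54 = 106.54 → 107
  B: 219 + 0.63×(128−219) = 219 − 57.33 = 161.67 → 162
After the tone: rgb(106, 107, 162) = #6a6ba2.
Per channel, c → c + 0.24(0 − c):
  R: 106 − 25.44 = 80.56 → 81
  G: 107 − 25.68 = 81.32 → 81
  B: 162 + 0.24×(0−162) = 162 − 38.88 = 123.12 → 123
rgb(81, 81, 123) = #51517b.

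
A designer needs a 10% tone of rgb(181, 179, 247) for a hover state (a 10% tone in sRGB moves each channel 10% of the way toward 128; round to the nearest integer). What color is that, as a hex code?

Lerp each channel 10% toward 128:
  R: 181 − 5.3 = 175.7 → 176
  G: 179 − 5.1 = 173.9 → 174
  B: 247 − 11.9 = 235.1 → 235
rgb(176, 174, 235) = #b0aeeb.

#b0aeeb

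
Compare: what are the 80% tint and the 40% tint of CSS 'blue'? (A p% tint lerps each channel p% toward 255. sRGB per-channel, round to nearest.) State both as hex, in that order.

#CCCCFF, #6666FF

CSS blue is rgb(0, 0, 255).
80% tint:
  R: 0 + 204 = 204 → 204
  G: 0 + 0.8×(255−0) = 0 + 204 = 204 → 204
  B: 255 + 0.8×(255−255) = 255 + 0 = 255 → 255
  → #CCCCFF
40% tint:
  R: 0 + 0.4×(255−0) = 0 + 102 = 102 → 102
  G: 0 + 0.4×(255−0) = 0 + 102 = 102 → 102
  B: 255 + 0.4×(255−255) = 255 + 0 = 255 → 255
  → #6666FF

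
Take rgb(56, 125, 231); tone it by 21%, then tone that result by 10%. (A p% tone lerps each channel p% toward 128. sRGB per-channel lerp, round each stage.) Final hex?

#4d7ec9

A 21% tone moves each channel 21% toward 128:
  R: 56 + 0.21×(128−56) = 56 + 15.12 = 71.12 → 71
  G: 125 + 0.63 = 125.63 → 126
  B: 231 + 0.21×(128−231) = 231 − 21.63 = 209.37 → 209
After the tone: rgb(71, 126, 209) = #477ed1.
Lerp each channel 10% toward 128:
  R: 71 + 0.1×(128−71) = 71 + 5.7 = 76.7 → 77
  G: 126 + 0.2 = 126.2 → 126
  B: 209 + 0.1×(128−209) = 209 − 8.1 = 200.9 → 201
rgb(77, 126, 201) = #4d7ec9.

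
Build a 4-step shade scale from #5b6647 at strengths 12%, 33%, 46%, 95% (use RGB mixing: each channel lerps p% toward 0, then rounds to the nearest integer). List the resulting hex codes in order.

#5b6647 is rgb(91, 102, 71).
12%: (91 − 10.92 = 80.08→80, 102 − 12.24 = 89.76→90, 71 − 8.52 = 62.48→62) → #505a3e
33%: (91 − 30.03 = 60.97→61, 102 − 33.66 = 68.34→68, 71 − 23.43 = 47.57→48) → #3d4430
46%: (91 − 41.86 = 49.14→49, 102 − 46.92 = 55.08→55, 71 − 32.66 = 38.34→38) → #313726
95%: (91 − 86.45 = 4.55→5, 102 − 96.9 = 5.1→5, 71 − 67.45 = 3.55→4) → #050504

#505a3e, #3d4430, #313726, #050504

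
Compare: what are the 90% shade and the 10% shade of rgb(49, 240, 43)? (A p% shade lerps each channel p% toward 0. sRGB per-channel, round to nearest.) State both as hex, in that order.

#051804, #2CD827

90% shade:
  R: 49 + 0.9×(0−49) = 49 − 44.1 = 4.9 → 5
  G: 240 − 216 = 24 → 24
  B: 43 + 0.9×(0−43) = 43 − 38.7 = 4.3 → 4
  → #051804
10% shade:
  R: 49 + 0.1×(0−49) = 49 − 4.9 = 44.1 → 44
  G: 240 + 0.1×(0−240) = 240 − 24 = 216 → 216
  B: 43 + 0.1×(0−43) = 43 − 4.3 = 38.7 → 39
  → #2CD827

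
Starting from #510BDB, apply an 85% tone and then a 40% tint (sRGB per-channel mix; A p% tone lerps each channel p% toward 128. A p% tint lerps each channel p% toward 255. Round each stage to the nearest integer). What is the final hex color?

#AFA8BB

#510BDB is rgb(81, 11, 219).
Lerp each channel 85% toward 128:
  R: 81 + 39.95 = 120.95 → 121
  G: 11 + 0.85×(128−11) = 11 + 99.45 = 110.45 → 110
  B: 219 + 0.85×(128−219) = 219 − 77.35 = 141.65 → 142
After the tone: rgb(121, 110, 142) = #796E8E.
Lerp each channel 40% toward 255:
  R: 121 + 53.6 = 174.6 → 175
  G: 110 + 58 = 168 → 168
  B: 142 + 0.4×(255−142) = 142 + 45.2 = 187.2 → 187
rgb(175, 168, 187) = #AFA8BB.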